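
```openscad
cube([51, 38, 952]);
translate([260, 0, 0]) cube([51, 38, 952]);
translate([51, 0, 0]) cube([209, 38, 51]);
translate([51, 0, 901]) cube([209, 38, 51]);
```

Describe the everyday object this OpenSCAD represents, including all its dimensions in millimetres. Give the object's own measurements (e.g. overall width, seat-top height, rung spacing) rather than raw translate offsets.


A rectangular picture frame lying in the x–z plane (depth along y). The opening is 209 mm wide (x) by 850 mm tall (z), surrounded by a border 51 mm wide on all four sides. The frame is 38 mm deep and is made of two full-height vertical stiles with two horizontal rails fitted between them.


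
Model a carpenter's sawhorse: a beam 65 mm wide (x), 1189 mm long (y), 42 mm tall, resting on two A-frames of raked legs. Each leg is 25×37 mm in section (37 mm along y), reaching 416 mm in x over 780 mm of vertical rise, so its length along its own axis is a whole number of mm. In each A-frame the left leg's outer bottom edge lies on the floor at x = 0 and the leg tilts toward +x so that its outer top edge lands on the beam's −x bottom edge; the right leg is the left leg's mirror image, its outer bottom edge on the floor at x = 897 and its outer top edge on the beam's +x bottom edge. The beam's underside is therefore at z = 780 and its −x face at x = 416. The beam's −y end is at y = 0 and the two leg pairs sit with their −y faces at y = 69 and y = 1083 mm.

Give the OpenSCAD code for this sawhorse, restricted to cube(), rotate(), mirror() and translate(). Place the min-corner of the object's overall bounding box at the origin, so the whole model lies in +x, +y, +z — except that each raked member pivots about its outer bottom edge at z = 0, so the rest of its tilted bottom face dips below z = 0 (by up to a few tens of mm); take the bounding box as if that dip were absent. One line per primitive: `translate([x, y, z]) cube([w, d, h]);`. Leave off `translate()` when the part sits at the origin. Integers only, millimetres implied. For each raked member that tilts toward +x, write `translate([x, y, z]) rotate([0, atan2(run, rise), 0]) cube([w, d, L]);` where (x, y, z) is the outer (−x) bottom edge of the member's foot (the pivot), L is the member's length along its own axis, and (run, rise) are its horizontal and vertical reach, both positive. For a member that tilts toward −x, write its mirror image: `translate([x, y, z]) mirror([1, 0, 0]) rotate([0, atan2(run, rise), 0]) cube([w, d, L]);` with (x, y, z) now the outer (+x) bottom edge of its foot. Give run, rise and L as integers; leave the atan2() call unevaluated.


translate([416, 0, 780]) cube([65, 1189, 42]);
translate([0, 69, 0]) rotate([0, atan2(416, 780), 0]) cube([25, 37, 884]);
translate([897, 69, 0]) mirror([1, 0, 0]) rotate([0, atan2(416, 780), 0]) cube([25, 37, 884]);
translate([0, 1083, 0]) rotate([0, atan2(416, 780), 0]) cube([25, 37, 884]);
translate([897, 1083, 0]) mirror([1, 0, 0]) rotate([0, atan2(416, 780), 0]) cube([25, 37, 884]);


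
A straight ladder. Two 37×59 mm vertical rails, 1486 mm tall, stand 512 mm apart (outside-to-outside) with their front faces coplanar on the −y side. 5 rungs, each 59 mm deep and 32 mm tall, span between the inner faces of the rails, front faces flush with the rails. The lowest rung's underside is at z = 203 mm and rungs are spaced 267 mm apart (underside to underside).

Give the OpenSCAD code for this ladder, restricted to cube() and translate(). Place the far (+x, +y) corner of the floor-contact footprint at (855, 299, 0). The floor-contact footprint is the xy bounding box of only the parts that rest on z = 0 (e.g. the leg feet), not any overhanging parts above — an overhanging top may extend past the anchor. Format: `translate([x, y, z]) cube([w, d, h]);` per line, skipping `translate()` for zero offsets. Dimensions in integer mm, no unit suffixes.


translate([343, 240, 0]) cube([37, 59, 1486]);
translate([818, 240, 0]) cube([37, 59, 1486]);
translate([380, 240, 203]) cube([438, 59, 32]);
translate([380, 240, 470]) cube([438, 59, 32]);
translate([380, 240, 737]) cube([438, 59, 32]);
translate([380, 240, 1004]) cube([438, 59, 32]);
translate([380, 240, 1271]) cube([438, 59, 32]);


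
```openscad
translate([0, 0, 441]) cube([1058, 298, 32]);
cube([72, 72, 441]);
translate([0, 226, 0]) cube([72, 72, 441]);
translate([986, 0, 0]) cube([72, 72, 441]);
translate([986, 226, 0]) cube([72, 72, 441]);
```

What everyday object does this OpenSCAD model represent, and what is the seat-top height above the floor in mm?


A bench. The seat-top height is 473 mm.

A long slab on four corner posts — a bench. The slab sits at z = 441 with thickness 32, so the top is 441 + 32 = 473 mm.


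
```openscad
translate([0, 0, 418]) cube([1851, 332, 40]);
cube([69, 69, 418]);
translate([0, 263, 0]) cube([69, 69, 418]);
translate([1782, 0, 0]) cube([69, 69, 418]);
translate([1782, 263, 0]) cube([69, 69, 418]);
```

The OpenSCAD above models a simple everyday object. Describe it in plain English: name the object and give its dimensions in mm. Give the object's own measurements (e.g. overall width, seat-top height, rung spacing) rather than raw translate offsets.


A long wooden bench with a 1851 mm (x) × 332 mm (y) seat, 40 mm thick, its top surface 458 mm above the floor. Four 69 mm square legs at the seat corners, flush with the edges, run from z = 0 to the seat underside.


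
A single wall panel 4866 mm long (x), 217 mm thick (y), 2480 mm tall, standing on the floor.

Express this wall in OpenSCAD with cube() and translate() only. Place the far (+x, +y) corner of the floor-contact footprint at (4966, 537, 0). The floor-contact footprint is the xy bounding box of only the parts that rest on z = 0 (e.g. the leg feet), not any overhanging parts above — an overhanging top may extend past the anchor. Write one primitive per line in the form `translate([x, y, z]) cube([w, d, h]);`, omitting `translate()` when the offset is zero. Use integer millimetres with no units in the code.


translate([100, 320, 0]) cube([4866, 217, 2480]);


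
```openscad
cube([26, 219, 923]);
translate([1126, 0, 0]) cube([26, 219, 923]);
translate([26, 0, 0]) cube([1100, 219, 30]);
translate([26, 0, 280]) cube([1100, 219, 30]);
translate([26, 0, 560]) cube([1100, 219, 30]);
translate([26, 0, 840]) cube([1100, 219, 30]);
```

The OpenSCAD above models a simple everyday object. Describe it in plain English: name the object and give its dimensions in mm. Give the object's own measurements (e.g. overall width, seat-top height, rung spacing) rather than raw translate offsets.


An open bookshelf. Two side panels, each 26 mm thick, 219 mm deep and 923 mm tall, stand 1152 mm apart (outside-to-outside). Between them sit 4 shelves, each 30 mm thick and 219 mm deep, spanning the full gap between the sides. The bottom shelf rests on the floor (its underside at z = 0) and the clear gap between one shelf's top and the next shelf's underside is 250 mm.


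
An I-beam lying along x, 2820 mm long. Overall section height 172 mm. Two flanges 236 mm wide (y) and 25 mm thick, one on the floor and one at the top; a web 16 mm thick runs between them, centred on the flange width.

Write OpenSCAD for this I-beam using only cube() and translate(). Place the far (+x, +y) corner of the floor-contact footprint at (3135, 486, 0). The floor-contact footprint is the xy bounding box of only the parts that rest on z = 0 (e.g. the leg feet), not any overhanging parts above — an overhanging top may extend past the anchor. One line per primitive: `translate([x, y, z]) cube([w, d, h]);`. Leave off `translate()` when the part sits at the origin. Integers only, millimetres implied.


translate([315, 250, 0]) cube([2820, 236, 25]);
translate([315, 360, 25]) cube([2820, 16, 122]);
translate([315, 250, 147]) cube([2820, 236, 25]);


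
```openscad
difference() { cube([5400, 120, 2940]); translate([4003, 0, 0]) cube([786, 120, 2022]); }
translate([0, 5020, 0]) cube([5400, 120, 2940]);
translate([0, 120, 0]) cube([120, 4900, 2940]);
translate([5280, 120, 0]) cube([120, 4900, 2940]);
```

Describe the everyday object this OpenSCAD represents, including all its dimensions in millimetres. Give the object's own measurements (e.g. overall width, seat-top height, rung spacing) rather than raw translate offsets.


A single room: four walls, each 2940 mm tall and 120 mm thick, enclosing an outside footprint 5400×5140 mm (x × y), no floor or roof. The front and back walls (−y and +y sides) run the full x-width; the side walls fit between their inner faces. A door opening 786 mm wide and 2022 mm tall is cut through the front wall from the floor up, its −x edge 4003 mm from the wall's −x end.


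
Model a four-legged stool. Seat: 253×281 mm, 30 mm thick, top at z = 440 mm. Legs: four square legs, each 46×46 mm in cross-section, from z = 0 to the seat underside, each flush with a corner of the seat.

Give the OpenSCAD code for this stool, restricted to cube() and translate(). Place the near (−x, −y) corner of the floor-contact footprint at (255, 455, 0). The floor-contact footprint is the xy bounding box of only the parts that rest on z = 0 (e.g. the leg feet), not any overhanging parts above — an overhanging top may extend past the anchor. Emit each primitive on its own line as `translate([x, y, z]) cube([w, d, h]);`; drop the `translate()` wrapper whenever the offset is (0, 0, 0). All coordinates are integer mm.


translate([255, 455, 410]) cube([253, 281, 30]);
translate([255, 455, 0]) cube([46, 46, 410]);
translate([462, 455, 0]) cube([46, 46, 410]);
translate([255, 690, 0]) cube([46, 46, 410]);
translate([462, 690, 0]) cube([46, 46, 410]);


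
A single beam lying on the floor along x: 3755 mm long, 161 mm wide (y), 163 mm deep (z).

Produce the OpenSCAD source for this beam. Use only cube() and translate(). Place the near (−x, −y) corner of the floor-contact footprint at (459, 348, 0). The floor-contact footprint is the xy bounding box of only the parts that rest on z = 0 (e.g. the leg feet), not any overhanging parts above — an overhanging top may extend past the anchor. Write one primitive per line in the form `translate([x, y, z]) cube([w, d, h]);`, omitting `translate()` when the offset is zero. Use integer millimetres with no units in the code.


translate([459, 348, 0]) cube([3755, 161, 163]);


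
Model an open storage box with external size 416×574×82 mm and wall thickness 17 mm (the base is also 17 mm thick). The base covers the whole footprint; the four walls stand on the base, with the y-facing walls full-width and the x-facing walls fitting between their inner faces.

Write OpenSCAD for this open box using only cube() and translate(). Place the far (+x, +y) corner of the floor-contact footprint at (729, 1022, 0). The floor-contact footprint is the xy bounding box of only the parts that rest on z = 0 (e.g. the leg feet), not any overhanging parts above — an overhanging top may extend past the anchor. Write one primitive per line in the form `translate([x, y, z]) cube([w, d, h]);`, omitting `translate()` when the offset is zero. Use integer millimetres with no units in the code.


translate([313, 448, 0]) cube([416, 574, 17]);
translate([313, 448, 17]) cube([416, 17, 65]);
translate([313, 1005, 17]) cube([416, 17, 65]);
translate([313, 465, 17]) cube([17, 540, 65]);
translate([712, 465, 17]) cube([17, 540, 65]);


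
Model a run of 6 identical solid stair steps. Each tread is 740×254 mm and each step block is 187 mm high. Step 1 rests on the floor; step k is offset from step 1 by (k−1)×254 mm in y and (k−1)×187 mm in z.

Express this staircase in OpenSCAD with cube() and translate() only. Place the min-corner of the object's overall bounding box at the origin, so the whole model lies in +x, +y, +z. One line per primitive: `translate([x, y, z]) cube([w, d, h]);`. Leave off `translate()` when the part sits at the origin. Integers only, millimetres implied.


cube([740, 254, 187]);
translate([0, 254, 187]) cube([740, 254, 187]);
translate([0, 508, 374]) cube([740, 254, 187]);
translate([0, 762, 561]) cube([740, 254, 187]);
translate([0, 1016, 748]) cube([740, 254, 187]);
translate([0, 1270, 935]) cube([740, 254, 187]);


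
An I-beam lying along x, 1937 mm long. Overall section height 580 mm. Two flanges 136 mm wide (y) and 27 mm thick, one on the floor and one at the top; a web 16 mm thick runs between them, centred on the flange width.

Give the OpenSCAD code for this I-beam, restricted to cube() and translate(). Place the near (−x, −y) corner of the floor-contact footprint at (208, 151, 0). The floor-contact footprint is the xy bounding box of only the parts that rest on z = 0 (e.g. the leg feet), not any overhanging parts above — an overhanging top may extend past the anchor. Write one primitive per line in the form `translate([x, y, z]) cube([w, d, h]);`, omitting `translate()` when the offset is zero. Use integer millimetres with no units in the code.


translate([208, 151, 0]) cube([1937, 136, 27]);
translate([208, 211, 27]) cube([1937, 16, 526]);
translate([208, 151, 553]) cube([1937, 136, 27]);


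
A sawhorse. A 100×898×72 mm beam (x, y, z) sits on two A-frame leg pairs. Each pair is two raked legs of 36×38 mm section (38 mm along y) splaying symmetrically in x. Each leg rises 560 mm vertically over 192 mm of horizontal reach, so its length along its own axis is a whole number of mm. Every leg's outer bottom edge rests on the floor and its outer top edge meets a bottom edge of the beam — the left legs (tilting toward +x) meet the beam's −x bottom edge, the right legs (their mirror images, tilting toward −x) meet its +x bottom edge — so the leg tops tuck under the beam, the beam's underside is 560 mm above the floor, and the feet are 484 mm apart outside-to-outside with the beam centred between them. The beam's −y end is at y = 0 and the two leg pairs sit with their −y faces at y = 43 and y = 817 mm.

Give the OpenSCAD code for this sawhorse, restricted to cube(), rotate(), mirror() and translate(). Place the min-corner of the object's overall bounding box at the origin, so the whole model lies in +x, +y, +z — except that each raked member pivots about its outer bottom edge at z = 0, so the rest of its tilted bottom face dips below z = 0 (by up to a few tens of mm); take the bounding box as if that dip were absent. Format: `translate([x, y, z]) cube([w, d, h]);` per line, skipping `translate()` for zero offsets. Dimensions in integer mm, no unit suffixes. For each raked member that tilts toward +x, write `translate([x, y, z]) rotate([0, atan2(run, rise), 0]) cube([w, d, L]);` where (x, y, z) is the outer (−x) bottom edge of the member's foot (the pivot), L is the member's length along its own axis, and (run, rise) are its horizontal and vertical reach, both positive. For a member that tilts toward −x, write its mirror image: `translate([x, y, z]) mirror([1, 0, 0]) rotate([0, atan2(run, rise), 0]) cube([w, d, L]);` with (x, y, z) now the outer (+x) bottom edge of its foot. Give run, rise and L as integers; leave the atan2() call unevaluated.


// leg length = √(192² + 560²) = 592
// right-leg outer foot x = 2·192 + 100 = 484
// beam min-corner = (192, 0, 560)
translate([192, 0, 560]) cube([100, 898, 72]);
translate([0, 43, 0]) rotate([0, atan2(192, 560), 0]) cube([36, 38, 592]);
translate([484, 43, 0]) mirror([1, 0, 0]) rotate([0, atan2(192, 560), 0]) cube([36, 38, 592]);
translate([0, 817, 0]) rotate([0, atan2(192, 560), 0]) cube([36, 38, 592]);
translate([484, 817, 0]) mirror([1, 0, 0]) rotate([0, atan2(192, 560), 0]) cube([36, 38, 592]);


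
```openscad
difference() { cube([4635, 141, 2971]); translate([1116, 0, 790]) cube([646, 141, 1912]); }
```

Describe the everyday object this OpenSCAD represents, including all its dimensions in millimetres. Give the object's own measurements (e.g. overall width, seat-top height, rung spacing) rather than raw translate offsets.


A wall 4635 mm long (x), 141 mm thick (y), 2971 mm tall, with a rectangular window opening cut through it. The opening is 646 mm wide and 1912 mm tall; its sill is at z = 790 mm and its near (−x) edge is 1116 mm from the wall's −x end. The opening passes through the full wall thickness.


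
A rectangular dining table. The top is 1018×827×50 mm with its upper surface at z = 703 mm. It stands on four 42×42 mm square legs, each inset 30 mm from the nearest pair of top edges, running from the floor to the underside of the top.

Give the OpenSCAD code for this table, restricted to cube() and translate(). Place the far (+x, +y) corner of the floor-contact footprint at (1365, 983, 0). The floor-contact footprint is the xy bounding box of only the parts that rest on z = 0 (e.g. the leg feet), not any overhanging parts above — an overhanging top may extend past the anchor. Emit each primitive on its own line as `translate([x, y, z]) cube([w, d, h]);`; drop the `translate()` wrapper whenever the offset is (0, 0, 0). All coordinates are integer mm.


translate([377, 186, 653]) cube([1018, 827, 50]);
translate([407, 216, 0]) cube([42, 42, 653]);
translate([1323, 216, 0]) cube([42, 42, 653]);
translate([407, 941, 0]) cube([42, 42, 653]);
translate([1323, 941, 0]) cube([42, 42, 653]);


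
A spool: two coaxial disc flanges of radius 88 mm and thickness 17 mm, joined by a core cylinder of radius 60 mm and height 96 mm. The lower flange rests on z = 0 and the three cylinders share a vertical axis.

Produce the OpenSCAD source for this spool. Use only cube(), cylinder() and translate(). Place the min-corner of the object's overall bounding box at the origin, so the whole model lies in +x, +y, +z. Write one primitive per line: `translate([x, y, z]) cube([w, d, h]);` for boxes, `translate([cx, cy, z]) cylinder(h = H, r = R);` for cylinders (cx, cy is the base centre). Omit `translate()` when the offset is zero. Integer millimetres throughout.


translate([88, 88, 0]) cylinder(h = 17, r = 88);
translate([88, 88, 17]) cylinder(h = 96, r = 60);
translate([88, 88, 113]) cylinder(h = 17, r = 88);


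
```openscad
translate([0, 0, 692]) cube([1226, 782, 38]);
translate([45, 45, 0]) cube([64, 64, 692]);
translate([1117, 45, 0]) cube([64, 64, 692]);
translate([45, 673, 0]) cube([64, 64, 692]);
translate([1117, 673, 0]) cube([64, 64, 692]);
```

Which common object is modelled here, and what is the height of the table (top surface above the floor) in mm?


A table. The table height is 730 mm.

A 1226×782×38 slab sits at z = 692 on four 64 mm square posts — a table. The top surface is at 692 + 38 = 730 mm.


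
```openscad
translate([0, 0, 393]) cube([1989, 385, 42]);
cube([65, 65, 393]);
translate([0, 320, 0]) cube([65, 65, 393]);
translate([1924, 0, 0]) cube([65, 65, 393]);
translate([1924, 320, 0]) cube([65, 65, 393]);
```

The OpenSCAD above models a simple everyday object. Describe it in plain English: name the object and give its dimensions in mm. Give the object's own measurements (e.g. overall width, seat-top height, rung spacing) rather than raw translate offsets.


A bench: a 1989×385 mm seat slab, 42 mm thick, top at z = 435 mm, on four 65×65 mm square legs flush with the seat corners and standing on z = 0.


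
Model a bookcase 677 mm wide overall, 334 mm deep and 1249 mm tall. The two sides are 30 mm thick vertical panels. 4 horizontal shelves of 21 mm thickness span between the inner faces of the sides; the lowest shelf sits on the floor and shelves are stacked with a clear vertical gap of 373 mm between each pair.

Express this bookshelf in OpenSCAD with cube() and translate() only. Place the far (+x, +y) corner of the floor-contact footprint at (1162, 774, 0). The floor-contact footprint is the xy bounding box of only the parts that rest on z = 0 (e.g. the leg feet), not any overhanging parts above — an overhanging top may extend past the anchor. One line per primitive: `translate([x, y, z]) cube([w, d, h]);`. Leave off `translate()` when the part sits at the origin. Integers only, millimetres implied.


translate([485, 440, 0]) cube([30, 334, 1249]);
translate([1132, 440, 0]) cube([30, 334, 1249]);
translate([515, 440, 0]) cube([617, 334, 21]);
translate([515, 440, 394]) cube([617, 334, 21]);
translate([515, 440, 788]) cube([617, 334, 21]);
translate([515, 440, 1182]) cube([617, 334, 21]);


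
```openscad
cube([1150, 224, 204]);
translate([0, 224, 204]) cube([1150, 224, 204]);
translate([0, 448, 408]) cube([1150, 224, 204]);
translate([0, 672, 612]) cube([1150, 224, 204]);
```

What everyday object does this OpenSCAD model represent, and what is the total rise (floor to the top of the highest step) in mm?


A staircase. The total rise is 816 mm.

4 identical blocks, each offset up and back from the previous — a staircase. Each step is 204 mm tall and there are 4 of them, so the total rise is 4 × 204 = 816 mm.


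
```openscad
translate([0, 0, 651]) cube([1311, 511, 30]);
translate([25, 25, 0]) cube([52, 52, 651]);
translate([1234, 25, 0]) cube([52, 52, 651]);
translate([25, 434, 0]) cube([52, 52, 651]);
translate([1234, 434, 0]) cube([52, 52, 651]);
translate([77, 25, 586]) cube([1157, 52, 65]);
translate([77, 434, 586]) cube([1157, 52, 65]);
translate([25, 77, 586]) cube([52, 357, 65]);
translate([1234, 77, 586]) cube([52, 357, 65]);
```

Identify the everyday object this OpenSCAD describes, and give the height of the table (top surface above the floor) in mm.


A table. The table height is 681 mm.

A 1311×511×30 slab sits at z = 651 on four 52 mm square posts — a table. The top surface is at 651 + 30 = 681 mm.


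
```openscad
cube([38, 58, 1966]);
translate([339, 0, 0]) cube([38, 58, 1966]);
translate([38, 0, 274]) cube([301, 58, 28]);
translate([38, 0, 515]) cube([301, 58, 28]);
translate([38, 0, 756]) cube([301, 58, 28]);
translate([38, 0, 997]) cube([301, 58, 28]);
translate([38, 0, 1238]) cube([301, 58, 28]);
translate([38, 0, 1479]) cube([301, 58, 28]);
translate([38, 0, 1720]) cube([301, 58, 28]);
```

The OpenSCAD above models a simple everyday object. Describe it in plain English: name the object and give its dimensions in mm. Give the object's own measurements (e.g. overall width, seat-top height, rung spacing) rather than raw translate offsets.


A straight ladder. Two 38×58 mm vertical rails, 1966 mm tall, stand 377 mm apart (outside-to-outside) with their front faces coplanar on the −y side. 7 rungs, each 58 mm deep and 28 mm tall, span between the inner faces of the rails, front faces flush with the rails. The lowest rung's underside is at z = 274 mm and rungs are spaced 241 mm apart (underside to underside).


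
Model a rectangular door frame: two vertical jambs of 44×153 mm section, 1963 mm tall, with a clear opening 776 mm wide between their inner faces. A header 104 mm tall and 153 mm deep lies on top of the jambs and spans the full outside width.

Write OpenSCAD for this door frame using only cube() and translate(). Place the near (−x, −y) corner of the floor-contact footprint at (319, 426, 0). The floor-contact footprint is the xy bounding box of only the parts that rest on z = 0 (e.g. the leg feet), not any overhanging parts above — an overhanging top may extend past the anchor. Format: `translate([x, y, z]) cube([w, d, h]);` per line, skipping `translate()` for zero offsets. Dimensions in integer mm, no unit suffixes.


translate([319, 426, 0]) cube([44, 153, 1963]);
translate([1139, 426, 0]) cube([44, 153, 1963]);
translate([319, 426, 1963]) cube([864, 153, 104]);


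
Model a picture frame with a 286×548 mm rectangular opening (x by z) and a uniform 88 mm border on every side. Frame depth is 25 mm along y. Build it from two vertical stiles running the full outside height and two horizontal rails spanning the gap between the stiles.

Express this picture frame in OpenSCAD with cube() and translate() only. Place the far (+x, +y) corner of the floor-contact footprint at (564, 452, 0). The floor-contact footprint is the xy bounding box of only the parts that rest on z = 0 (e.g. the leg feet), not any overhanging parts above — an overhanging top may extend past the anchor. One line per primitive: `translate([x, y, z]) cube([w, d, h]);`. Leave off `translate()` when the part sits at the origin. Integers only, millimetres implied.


translate([102, 427, 0]) cube([88, 25, 724]);
translate([476, 427, 0]) cube([88, 25, 724]);
translate([190, 427, 0]) cube([286, 25, 88]);
translate([190, 427, 636]) cube([286, 25, 88]);


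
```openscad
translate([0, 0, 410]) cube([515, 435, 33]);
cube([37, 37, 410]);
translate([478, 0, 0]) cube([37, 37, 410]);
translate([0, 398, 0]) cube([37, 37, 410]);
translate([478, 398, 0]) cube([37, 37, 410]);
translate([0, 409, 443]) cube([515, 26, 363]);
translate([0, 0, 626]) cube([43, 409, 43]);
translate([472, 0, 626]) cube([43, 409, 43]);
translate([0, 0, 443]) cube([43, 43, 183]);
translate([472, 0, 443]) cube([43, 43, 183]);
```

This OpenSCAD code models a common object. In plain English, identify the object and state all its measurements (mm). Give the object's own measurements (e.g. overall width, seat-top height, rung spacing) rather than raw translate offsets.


A chair. The seat is a 515×435×33 mm slab with its top at z = 443 mm, on four 37×37 mm corner legs (flush with the seat edges, standing on z = 0). A flat backrest 26 mm thick, 363 mm tall, spans the full seat width and rises from the seat top along its +y edge, rear face flush with the rear of the seat. Two armrests of 43×43 mm section run along each side from the seat's front edge to the front of the backrest, top faces 226 mm above the seat top and outer faces flush with the seat's x-edges; a 43×43 mm post under the front of each armrest stands on the seat at the front corner.


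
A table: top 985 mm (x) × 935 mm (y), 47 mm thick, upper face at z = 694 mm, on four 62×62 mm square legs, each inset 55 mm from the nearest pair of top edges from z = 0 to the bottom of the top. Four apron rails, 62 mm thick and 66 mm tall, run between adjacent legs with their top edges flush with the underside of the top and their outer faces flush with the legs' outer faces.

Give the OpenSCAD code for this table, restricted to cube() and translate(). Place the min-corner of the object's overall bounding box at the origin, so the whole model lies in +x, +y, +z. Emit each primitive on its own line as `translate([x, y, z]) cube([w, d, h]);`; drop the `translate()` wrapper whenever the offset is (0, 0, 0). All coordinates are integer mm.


translate([0, 0, 647]) cube([985, 935, 47]);
translate([55, 55, 0]) cube([62, 62, 647]);
translate([868, 55, 0]) cube([62, 62, 647]);
translate([55, 818, 0]) cube([62, 62, 647]);
translate([868, 818, 0]) cube([62, 62, 647]);
translate([117, 55, 581]) cube([751, 62, 66]);
translate([117, 818, 581]) cube([751, 62, 66]);
translate([55, 117, 581]) cube([62, 701, 66]);
translate([868, 117, 581]) cube([62, 701, 66]);


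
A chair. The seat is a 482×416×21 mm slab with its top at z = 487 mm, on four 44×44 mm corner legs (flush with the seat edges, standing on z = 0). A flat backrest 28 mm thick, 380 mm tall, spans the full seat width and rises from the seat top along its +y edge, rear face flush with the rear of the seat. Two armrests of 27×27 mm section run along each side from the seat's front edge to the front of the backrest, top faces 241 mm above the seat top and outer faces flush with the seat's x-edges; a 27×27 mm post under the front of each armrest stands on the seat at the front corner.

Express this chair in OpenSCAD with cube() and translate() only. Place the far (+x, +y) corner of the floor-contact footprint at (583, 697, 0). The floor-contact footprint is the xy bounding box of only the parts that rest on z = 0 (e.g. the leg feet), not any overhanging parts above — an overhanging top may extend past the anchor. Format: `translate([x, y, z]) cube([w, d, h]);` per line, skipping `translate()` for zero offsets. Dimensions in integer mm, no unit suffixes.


translate([101, 281, 466]) cube([482, 416, 21]);
translate([101, 281, 0]) cube([44, 44, 466]);
translate([539, 281, 0]) cube([44, 44, 466]);
translate([101, 653, 0]) cube([44, 44, 466]);
translate([539, 653, 0]) cube([44, 44, 466]);
translate([101, 669, 487]) cube([482, 28, 380]);
translate([101, 281, 701]) cube([27, 388, 27]);
translate([556, 281, 701]) cube([27, 388, 27]);
translate([101, 281, 487]) cube([27, 27, 214]);
translate([556, 281, 487]) cube([27, 27, 214]);


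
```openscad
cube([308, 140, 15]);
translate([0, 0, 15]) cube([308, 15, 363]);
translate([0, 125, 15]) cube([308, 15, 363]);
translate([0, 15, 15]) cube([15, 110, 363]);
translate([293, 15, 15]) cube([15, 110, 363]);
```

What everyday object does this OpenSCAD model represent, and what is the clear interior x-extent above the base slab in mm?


An open box. The internal width is 278 mm.

A 308×140 base slab with four walls standing on it — an open box. The base is 308 mm wide and the walls are 15 mm thick, so the internal width is 308 − 2 × 15 = 278 mm.


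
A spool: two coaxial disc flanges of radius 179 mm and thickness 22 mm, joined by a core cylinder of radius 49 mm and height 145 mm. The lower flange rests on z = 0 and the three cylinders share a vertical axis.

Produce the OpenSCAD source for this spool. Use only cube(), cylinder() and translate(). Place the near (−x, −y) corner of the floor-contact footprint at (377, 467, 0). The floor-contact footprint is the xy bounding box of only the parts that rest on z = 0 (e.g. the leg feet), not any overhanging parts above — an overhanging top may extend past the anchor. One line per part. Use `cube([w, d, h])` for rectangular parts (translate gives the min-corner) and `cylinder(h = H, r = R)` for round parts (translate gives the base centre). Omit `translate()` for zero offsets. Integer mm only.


translate([556, 646, 0]) cylinder(h = 22, r = 179);
translate([556, 646, 22]) cylinder(h = 145, r = 49);
translate([556, 646, 167]) cylinder(h = 22, r = 179);


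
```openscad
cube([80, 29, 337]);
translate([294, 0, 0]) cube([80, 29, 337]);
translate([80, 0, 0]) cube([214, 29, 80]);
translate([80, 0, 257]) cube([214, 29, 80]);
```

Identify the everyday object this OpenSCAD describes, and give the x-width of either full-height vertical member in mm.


A picture frame. The border width is 80 mm.

Four thin pieces enclosing a rectangular opening — a picture frame. The two full-height stiles are 337 mm tall; the top rail sits at z = 257 and is 80 mm tall, so the border above the opening is 337 − 257 = 80 mm, matching the stile x-width.


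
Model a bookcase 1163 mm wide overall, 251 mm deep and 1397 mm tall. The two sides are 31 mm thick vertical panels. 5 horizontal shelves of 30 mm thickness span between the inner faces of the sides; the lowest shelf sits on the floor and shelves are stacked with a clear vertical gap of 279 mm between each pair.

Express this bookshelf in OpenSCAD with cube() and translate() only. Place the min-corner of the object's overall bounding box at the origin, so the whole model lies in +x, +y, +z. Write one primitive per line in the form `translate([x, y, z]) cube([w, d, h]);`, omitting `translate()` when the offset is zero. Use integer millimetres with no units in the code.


cube([31, 251, 1397]);
translate([1132, 0, 0]) cube([31, 251, 1397]);
translate([31, 0, 0]) cube([1101, 251, 30]);
translate([31, 0, 309]) cube([1101, 251, 30]);
translate([31, 0, 618]) cube([1101, 251, 30]);
translate([31, 0, 927]) cube([1101, 251, 30]);
translate([31, 0, 1236]) cube([1101, 251, 30]);


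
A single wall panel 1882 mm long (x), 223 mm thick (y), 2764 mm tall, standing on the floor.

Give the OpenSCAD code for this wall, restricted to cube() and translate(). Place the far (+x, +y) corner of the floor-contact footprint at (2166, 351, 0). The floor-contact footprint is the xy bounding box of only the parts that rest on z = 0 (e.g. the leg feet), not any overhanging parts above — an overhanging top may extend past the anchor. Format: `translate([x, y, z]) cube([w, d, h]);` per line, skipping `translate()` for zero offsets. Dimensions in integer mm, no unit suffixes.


translate([284, 128, 0]) cube([1882, 223, 2764]);


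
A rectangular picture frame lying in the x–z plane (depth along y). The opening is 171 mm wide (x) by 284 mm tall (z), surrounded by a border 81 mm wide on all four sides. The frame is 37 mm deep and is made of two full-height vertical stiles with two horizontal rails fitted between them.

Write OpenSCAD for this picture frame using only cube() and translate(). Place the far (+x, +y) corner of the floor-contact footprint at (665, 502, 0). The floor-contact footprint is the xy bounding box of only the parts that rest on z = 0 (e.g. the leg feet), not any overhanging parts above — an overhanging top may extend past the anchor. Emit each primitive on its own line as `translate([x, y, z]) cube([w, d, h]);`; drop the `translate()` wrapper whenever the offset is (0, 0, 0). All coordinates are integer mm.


translate([332, 465, 0]) cube([81, 37, 446]);
translate([584, 465, 0]) cube([81, 37, 446]);
translate([413, 465, 0]) cube([171, 37, 81]);
translate([413, 465, 365]) cube([171, 37, 81]);


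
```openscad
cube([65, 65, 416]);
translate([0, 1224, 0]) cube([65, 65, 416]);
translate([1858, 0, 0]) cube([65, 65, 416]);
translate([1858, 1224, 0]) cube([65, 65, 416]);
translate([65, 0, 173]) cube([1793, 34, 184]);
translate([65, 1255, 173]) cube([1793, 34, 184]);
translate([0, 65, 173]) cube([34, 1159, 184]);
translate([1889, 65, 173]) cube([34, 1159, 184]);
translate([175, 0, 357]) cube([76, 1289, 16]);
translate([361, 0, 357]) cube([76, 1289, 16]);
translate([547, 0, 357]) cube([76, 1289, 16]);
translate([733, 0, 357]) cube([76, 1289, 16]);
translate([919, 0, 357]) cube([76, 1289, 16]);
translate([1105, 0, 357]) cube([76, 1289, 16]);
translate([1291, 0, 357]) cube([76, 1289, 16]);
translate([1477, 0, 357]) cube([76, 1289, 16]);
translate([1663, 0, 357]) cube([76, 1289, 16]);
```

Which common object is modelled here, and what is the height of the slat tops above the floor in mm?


A bed frame. The slat-top height is 373 mm.

Four posts, four rails, and a row of slats — a bed frame. Slats sit on the rails at z = 173 + 184 = 357; with slat thickness 16, the top is 373 mm.


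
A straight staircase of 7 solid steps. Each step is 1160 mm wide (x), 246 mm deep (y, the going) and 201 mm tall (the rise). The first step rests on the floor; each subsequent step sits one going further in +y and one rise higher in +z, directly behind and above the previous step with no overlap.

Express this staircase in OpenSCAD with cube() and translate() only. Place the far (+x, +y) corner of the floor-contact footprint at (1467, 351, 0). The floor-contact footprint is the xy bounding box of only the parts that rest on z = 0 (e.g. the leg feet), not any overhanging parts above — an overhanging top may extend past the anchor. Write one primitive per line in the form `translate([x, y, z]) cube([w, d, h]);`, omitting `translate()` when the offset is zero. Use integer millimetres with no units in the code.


translate([307, 105, 0]) cube([1160, 246, 201]);
translate([307, 351, 201]) cube([1160, 246, 201]);
translate([307, 597, 402]) cube([1160, 246, 201]);
translate([307, 843, 603]) cube([1160, 246, 201]);
translate([307, 1089, 804]) cube([1160, 246, 201]);
translate([307, 1335, 1005]) cube([1160, 246, 201]);
translate([307, 1581, 1206]) cube([1160, 246, 201]);


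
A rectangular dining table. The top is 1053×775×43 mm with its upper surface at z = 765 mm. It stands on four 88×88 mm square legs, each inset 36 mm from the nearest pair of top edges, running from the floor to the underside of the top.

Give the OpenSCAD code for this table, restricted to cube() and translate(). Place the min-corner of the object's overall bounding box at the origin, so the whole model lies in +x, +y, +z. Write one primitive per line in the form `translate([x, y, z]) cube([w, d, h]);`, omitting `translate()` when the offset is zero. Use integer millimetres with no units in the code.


translate([0, 0, 722]) cube([1053, 775, 43]);
translate([36, 36, 0]) cube([88, 88, 722]);
translate([929, 36, 0]) cube([88, 88, 722]);
translate([36, 651, 0]) cube([88, 88, 722]);
translate([929, 651, 0]) cube([88, 88, 722]);


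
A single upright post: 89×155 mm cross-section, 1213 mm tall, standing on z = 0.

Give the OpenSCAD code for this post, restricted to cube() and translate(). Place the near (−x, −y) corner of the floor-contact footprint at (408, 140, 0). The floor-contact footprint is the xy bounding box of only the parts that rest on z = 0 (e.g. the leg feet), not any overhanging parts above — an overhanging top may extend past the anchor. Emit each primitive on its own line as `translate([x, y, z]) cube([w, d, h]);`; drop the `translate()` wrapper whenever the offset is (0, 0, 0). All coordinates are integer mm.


translate([408, 140, 0]) cube([89, 155, 1213]);


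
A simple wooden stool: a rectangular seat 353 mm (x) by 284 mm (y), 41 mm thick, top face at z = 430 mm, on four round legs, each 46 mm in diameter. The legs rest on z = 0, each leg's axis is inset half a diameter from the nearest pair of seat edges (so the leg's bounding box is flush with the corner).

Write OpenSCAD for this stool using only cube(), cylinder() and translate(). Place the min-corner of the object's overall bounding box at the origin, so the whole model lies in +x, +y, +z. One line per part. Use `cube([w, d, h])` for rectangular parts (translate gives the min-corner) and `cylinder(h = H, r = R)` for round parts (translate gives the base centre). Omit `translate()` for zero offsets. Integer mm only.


translate([0, 0, 389]) cube([353, 284, 41]);
translate([23, 23, 0]) cylinder(h = 389, r = 23);
translate([330, 23, 0]) cylinder(h = 389, r = 23);
translate([23, 261, 0]) cylinder(h = 389, r = 23);
translate([330, 261, 0]) cylinder(h = 389, r = 23);


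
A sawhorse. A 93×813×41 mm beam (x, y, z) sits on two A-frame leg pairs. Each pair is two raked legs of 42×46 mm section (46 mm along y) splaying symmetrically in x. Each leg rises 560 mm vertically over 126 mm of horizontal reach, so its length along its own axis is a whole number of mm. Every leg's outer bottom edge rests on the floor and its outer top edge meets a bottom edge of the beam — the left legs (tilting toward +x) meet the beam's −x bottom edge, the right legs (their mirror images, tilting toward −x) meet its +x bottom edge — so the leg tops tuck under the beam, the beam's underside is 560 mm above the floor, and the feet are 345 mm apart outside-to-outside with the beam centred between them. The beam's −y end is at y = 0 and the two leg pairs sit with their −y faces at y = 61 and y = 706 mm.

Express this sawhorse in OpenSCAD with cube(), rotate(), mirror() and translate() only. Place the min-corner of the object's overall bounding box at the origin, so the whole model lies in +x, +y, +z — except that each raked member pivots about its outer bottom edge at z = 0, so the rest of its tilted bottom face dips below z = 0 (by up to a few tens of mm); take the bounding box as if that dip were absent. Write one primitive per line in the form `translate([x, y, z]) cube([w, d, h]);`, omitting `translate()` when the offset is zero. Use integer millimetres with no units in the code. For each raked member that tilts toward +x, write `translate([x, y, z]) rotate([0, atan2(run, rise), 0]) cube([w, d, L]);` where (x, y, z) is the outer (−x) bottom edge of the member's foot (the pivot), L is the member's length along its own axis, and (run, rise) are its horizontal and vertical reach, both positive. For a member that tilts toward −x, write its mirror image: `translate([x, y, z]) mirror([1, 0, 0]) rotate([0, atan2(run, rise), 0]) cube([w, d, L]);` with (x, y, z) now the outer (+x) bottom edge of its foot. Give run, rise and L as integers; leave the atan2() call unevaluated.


// leg length = √(126² + 560²) = 574
// right-leg outer foot x = 2·126 + 93 = 345
// beam min-corner = (126, 0, 560)
translate([126, 0, 560]) cube([93, 813, 41]);
translate([0, 61, 0]) rotate([0, atan2(126, 560), 0]) cube([42, 46, 574]);
translate([345, 61, 0]) mirror([1, 0, 0]) rotate([0, atan2(126, 560), 0]) cube([42, 46, 574]);
translate([0, 706, 0]) rotate([0, atan2(126, 560), 0]) cube([42, 46, 574]);
translate([345, 706, 0]) mirror([1, 0, 0]) rotate([0, atan2(126, 560), 0]) cube([42, 46, 574]);
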